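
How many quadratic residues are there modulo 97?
Exactly half the non-zero residues mod a prime are QRs: (97-1)/2 = 48.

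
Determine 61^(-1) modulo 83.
Since 83 is prime, by Fermat 61^(-1) ≡ 61^{81} ≡ 49 mod 83. Verify: 61 × 49 = 2989 ≡ 1 mod 83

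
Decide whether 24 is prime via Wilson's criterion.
(23)! mod 24 = 0. Since 0 ≢ -1 mod 24, 24 is not prime.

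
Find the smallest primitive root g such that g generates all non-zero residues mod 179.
g = 2. For each prime q|178: 2^{89}≡178, 2^{2}≡4, none ≡ 1, so ord_179(2) = 178 and 2 is a primitive root.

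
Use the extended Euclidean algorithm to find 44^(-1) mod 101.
Extended GCD: 44(-39) + 101(17) = 1. So 44^(-1) ≡ -39 ≡ 62 (mod 101). Verify: 44 × 62 = 2728 ≡ 1 (mod 101)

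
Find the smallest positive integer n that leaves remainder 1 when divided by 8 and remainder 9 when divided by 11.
M = 8 × 11 = 88. M₁ = 11, y₁ ≡ 3 mod 8. M₂ = 8, y₂ ≡ 7 mod 11. n = 1×11×3 + 9×8×7 ≡ 9 mod 88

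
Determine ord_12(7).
Powers of 7 mod 12: 7^1≡7, 7^2≡1. So the order of 7 is 2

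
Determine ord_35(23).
Powers of 23 mod 35: 23^1≡23, 23^2≡4, 23^3≡22, 23^4≡16, 23^5≡18, 23^6≡29, 23^7≡2, 23^8≡11, 23^9≡8, 23^10≡9, 23^11≡32, 23^12≡1. Order = 12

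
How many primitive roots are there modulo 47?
Number of primitive roots mod 47 = φ(p-1) = φ(46) = 22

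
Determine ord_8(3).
Powers of 3 mod 8: 3^1≡3, 3^2≡1. Order = 2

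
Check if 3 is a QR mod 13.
By Euler's criterion: 3^{6} ≡ 1 mod 13. Since this equals 1, 3 is a QR.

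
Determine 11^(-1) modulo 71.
Since 71 is prime, by Fermat 11^(-1) ≡ 11^{69} ≡ 13 mod 71. Verify: 11 × 13 = 143 ≡ 1 mod 71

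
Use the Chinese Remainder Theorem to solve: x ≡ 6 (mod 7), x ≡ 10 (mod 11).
M = 7 × 11 = 77. M₁ = 11, y₁ ≡ 2 (mod 7). M₂ = 7, y₂ ≡ 8 (mod 11). x = 6×11×2 + 10×7×8 ≡ 76 (mod 77)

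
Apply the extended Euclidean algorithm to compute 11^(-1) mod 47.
Extended GCD: 11(-17) + 47(4) = 1. So 11^(-1) ≡ -17 ≡ 30 mod 47. Verify: 11 × 30 = 330 ≡ 1 mod 47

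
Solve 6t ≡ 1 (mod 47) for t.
Since 47 is prime, by Fermat 6^(-1) ≡ 6^{45} ≡ 8 (mod 47). Verify: 6 × 8 = 48 ≡ 1 (mod 47)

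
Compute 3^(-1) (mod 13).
Since 13 is prime, by Fermat 3^(-1) ≡ 3^{11} ≡ 9 (mod 13). Verify: 3 × 9 = 27 ≡ 1 (mod 13)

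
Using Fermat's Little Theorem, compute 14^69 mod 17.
By Fermat: 14^{16} ≡ 1 (mod 17). 69 = 4×16 + 5. So 14^{69} ≡ 14^{5} ≡ 12 (mod 17)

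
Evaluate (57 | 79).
(57/79) = 57^{39} mod 79 = -1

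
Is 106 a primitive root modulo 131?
ord_131(106) divides 130. For each prime q|130: 106^{65}≡130, 106^{26}≡58, 106^{10}≡107, none ≡ 1. So 106 has order 130 and is a primitive root mod 131.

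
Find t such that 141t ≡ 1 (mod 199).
Since 199 is prime, by Fermat 141^(-1) ≡ 141^{197} ≡ 24 (mod 199). Verify: 141 × 24 = 3384 ≡ 1 (mod 199)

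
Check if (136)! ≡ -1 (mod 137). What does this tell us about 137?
(136)! mod 137 = 136. Since this equals -1 (mod 137), Wilson confirms 137 is prime.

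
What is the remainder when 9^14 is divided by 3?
By repeated squaring (mod 3): 9^{1}≡0, 9^{2}≡0, 9^{4}≡0, 9^{8}≡0. Then 9^{14} = 9^{8+4+2} ≡ 0 × 0 × 0 ≡ 0 (mod 3)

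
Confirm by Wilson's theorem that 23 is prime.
(22)! mod 23 = 22. Since this equals -1 (mod 23), Wilson confirms 23 is prime.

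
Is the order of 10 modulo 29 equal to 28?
Powers of 10 mod 29: 10^1≡10, 10^2≡13, 10^3≡14, 10^4≡24, 10^5≡8, 10^6≡22, 10^7≡17, 10^8≡25, 10^9≡18, 10^10≡6, 10^11≡2, 10^12≡20, 10^13≡26, 10^14≡28, 10^15≡19, 10^16≡16, 10^17≡15, 10^18≡5, 10^19≡21, 10^20≡7, 10^21≡12, 10^22≡4, 10^23≡11, 10^24≡23, 10^25≡27, 10^26≡9, 10^27≡3, 10^28≡1. First k with 10^k≡1 is k=28. Yes, ord_29(10) = 28.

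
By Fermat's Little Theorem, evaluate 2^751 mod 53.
By Fermat: 2^{52} ≡ 1 (mod 53). 751 ≡ 23 (mod 52). So 2^{751} ≡ 2^{23} ≡ 33 (mod 53)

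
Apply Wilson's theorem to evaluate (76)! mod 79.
(78)! = (76)! × (77) × (78) ≡ -1 mod 79. So (76)! ≡ -1 × [(78)(77)]^(-1) ≡ 39 mod 79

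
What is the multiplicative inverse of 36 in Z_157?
Since 157 is prime, by Fermat 36^(-1) ≡ 36^{155} ≡ 48 mod 157. Verify: 36 × 48 = 1728 ≡ 1 mod 157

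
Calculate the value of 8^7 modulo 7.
Using Fermat: 8^{6} ≡ 1 mod 7. 7 ≡ 1 mod 6. So 8^{7} ≡ 8^{1} ≡ 1 mod 7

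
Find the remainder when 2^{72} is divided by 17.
By Fermat: 2^{16} ≡ 1 mod 17. 72 = 4×16 + 8. So 2^{72} ≡ 2^{8} ≡ 1 mod 17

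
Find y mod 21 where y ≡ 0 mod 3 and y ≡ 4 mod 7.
M = 3 × 7 = 21. M₁ = 7, y₁ ≡ 1 mod 3. M₂ = 3, y₂ ≡ 5 mod 7. y = 0×7×1 + 4×3×5 ≡ 18 mod 21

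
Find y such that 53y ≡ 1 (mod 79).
Since 79 is prime, by Fermat 53^(-1) ≡ 53^{77} ≡ 3 (mod 79). Verify: 53 × 3 = 159 ≡ 1 (mod 79)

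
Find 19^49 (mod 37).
Using Fermat: 19^{36} ≡ 1 (mod 37). 49 ≡ 13 (mod 36). So 19^{49} ≡ 19^{13} ≡ 5 (mod 37)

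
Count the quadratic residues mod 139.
The squaring map on Z_139* is 2-to-1, so there are (138)/2 = 69 QRs.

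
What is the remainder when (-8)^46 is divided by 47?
Using Fermat: (-8)^{46} ≡ 1 mod 47. 46 ≡ 0 mod 46. So (-8)^{46} ≡ (-8)^{0} ≡ 1 mod 47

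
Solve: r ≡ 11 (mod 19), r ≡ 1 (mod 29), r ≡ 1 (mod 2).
M = 19 × 29 × 2 = 1102. M₁ = 58, y₁ ≡ 1 (mod 19). M₂ = 38, y₂ ≡ 13 (mod 29). M₃ = 551, y₃ ≡ 1 (mod 2). r = 11×58×1 + 1×38×13 + 1×551×1 ≡ 581 (mod 1102)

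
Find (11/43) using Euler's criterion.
(11/43) = 11^{21} mod 43 = 1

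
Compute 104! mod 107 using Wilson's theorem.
(106)! = (104)! × (105) × (106) ≡ -1 mod 107. So (104)! ≡ -1 × [(106)(105)]^(-1) ≡ 53 mod 107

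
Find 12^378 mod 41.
Using Fermat: 12^{40} ≡ 1 mod 41. 378 ≡ 18 mod 40. So 12^{378} ≡ 12^{18} ≡ 39 mod 41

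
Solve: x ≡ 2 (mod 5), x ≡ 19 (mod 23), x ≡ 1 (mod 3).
M = 5 × 23 × 3 = 345. M₁ = 69, y₁ ≡ 4 (mod 5). M₂ = 15, y₂ ≡ 20 (mod 23). M₃ = 115, y₃ ≡ 1 (mod 3). x = 2×69×4 + 19×15×20 + 1×115×1 ≡ 157 (mod 345)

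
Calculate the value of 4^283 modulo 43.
Using Fermat: 4^{42} ≡ 1 (mod 43). 283 ≡ 31 (mod 42). So 4^{283} ≡ 4^{31} ≡ 21 (mod 43)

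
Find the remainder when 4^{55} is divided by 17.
By Fermat: 4^{16} ≡ 1 (mod 17). 55 = 3×16 + 7. So 4^{55} ≡ 4^{7} ≡ 13 (mod 17)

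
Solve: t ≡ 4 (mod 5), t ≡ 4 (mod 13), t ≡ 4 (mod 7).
M = 5 × 13 × 7 = 455. M₁ = 91, y₁ ≡ 1 (mod 5). M₂ = 35, y₂ ≡ 3 (mod 13). M₃ = 65, y₃ ≡ 4 (mod 7). t = 4×91×1 + 4×35×3 + 4×65×4 ≡ 4 (mod 455)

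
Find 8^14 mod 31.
By repeated squaring mod 31: 8^{1}≡8, 8^{2}≡2, 8^{4}≡4, 8^{8}≡16. Then 8^{14} = 8^{8+4+2} ≡ 16 × 4 × 2 ≡ 4 mod 31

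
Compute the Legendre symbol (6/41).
(6/41) = 6^{20} mod 41 = -1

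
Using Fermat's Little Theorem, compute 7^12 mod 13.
By Fermat's Little Theorem, 7^{12} ≡ 1 (mod 13) since 13 is prime and gcd(7, 13) = 1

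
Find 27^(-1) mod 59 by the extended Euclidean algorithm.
Extended GCD: 27(-24) + 59(11) = 1. So 27^(-1) ≡ -24 ≡ 35 mod 59. Verify: 27 × 35 = 945 ≡ 1 mod 59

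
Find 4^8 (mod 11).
By repeated squaring (mod 11): 4^{1}≡4, 4^{2}≡5, 4^{4}≡3, 4^{8}≡9. So 4^{8} ≡ 9 (mod 11)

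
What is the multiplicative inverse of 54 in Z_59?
Since 59 is prime, by Fermat 54^(-1) ≡ 54^{57} ≡ 47 (mod 59). Verify: 54 × 47 = 2538 ≡ 1 (mod 59)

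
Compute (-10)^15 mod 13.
Using Fermat: (-10)^{12} ≡ 1 (mod 13). 15 ≡ 3 (mod 12). So (-10)^{15} ≡ (-10)^{3} ≡ 1 (mod 13)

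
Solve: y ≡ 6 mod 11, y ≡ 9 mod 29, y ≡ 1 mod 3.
M = 11 × 29 × 3 = 957. M₁ = 87, y₁ ≡ 10 mod 11. M₂ = 33, y₂ ≡ 22 mod 29. M₃ = 319, y₃ ≡ 1 mod 3. y = 6×87×10 + 9×33×22 + 1×319×1 ≡ 589 mod 957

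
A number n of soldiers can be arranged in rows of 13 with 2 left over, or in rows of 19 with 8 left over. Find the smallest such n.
M = 13 × 19 = 247. M₁ = 19, y₁ ≡ 11 (mod 13). M₂ = 13, y₂ ≡ 3 (mod 19). n = 2×19×11 + 8×13×3 ≡ 236 (mod 247)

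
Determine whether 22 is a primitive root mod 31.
ord_31(22) divides 30. For each prime q|30: 22^{15}≡30, 22^{10}≡5, 22^{6}≡8, none ≡ 1. So 22 has order 30 and is a primitive root mod 31.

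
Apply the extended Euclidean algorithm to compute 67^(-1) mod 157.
Extended GCD: 67(75) + 157(-32) = 1. So 67^(-1) ≡ 75 (mod 157). Verify: 67 × 75 = 5025 ≡ 1 (mod 157)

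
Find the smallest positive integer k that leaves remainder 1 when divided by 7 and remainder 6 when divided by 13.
M = 7 × 13 = 91. M₁ = 13, y₁ ≡ 6 (mod 7). M₂ = 7, y₂ ≡ 2 (mod 13). k = 1×13×6 + 6×7×2 ≡ 71 (mod 91)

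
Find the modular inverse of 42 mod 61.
Since 61 is prime, by Fermat 42^(-1) ≡ 42^{59} ≡ 16 (mod 61). Verify: 42 × 16 = 672 ≡ 1 (mod 61)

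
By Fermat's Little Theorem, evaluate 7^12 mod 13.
By Fermat's Little Theorem, 7^{12} ≡ 1 (mod 13) since 13 is prime and gcd(7, 13) = 1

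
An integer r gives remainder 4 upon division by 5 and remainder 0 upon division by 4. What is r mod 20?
M = 5 × 4 = 20. M₁ = 4, y₁ ≡ 4 mod 5. M₂ = 5, y₂ ≡ 1 mod 4. r = 4×4×4 + 0×5×1 ≡ 4 mod 20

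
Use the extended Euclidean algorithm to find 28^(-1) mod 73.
Extended GCD: 28(-13) + 73(5) = 1. So 28^(-1) ≡ -13 ≡ 60 mod 73. Verify: 28 × 60 = 1680 ≡ 1 mod 73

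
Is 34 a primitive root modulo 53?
ord_53(34) divides 52. For each prime q|52: 34^{26}≡52, 34^{4}≡47, none ≡ 1. So 34 has order 52 and is a primitive root mod 53.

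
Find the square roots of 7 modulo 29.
The square roots of 7 mod 29 are 23 and 6. Verify: 23² = 529 ≡ 7 (mod 29)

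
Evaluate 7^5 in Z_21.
By repeated squaring mod 21: 7^{1}≡7, 7^{2}≡7, 7^{4}≡7. Then 7^{5} = 7^{4+1} ≡ 7 × 7 ≡ 7 mod 21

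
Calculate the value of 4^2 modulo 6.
4^{2} = 16 ≡ 4 mod 6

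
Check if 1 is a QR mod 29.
By Euler's criterion: 1^{14} ≡ 1 (mod 29). Since this equals 1, 1 is a QR.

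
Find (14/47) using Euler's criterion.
(14/47) = 14^{23} mod 47 = 1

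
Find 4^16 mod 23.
By repeated squaring mod 23: 4^{1}≡4, 4^{2}≡16, 4^{4}≡3, 4^{8}≡9, 4^{16}≡12. So 4^{16} ≡ 12 mod 23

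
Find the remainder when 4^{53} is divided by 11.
By Fermat: 4^{10} ≡ 1 mod 11. 53 = 5×10 + 3. So 4^{53} ≡ 4^{3} ≡ 9 mod 11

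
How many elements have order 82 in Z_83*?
There are φ(83-1) = φ(82) = 40 primitive roots modulo 83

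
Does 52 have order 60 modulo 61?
52^{10} ≡ 1 mod 61 and 10 < 60, so ord_61(52) = 10 ≠ 60 and 52 is not a primitive root.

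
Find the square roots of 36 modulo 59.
The square roots of 36 mod 59 are 53 and 6. Verify: 53² = 2809 ≡ 36 (mod 59)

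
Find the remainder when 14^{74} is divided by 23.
By Fermat: 14^{22} ≡ 1 mod 23. 74 = 3×22 + 8. So 14^{74} ≡ 14^{8} ≡ 13 mod 23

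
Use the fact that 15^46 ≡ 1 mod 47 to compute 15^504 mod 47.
By Fermat: 15^{46} ≡ 1 mod 47. 504 ≡ 44 mod 46. So 15^{504} ≡ 15^{44} ≡ 14 mod 47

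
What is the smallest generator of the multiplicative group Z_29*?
g = 2. For each prime q|28: 2^{14}≡28, 2^{4}≡16, none ≡ 1, so ord_29(2) = 28 and 2 is a primitive root.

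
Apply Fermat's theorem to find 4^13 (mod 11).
By Fermat: 4^{10} ≡ 1 (mod 11). So 4^{13} = 4^{10} · 4^{3} ≡ 4^{3} ≡ 9 (mod 11)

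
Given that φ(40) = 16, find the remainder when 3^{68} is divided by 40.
By Euler: 3^{16} ≡ 1 (mod 40) since gcd(3, 40) = 1. 68 = 4×16 + 4. So 3^{68} ≡ 3^{4} ≡ 1 (mod 40)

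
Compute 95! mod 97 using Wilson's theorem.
(96)! = (95)! × (96) ≡ -1 mod 97. So (95)! ≡ -1 × (96)^(-1) ≡ (-1)×(-1) = 1 mod 97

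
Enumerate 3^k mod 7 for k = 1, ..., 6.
3^1, 3^2, ..., 3^{6} mod 7: [3, 2, 6, 4, 5, 1]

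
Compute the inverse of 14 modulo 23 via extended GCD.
Extended GCD: 14(5) + 23(-3) = 1. So 14^(-1) ≡ 5 mod 23. Verify: 14 × 5 = 70 ≡ 1 mod 23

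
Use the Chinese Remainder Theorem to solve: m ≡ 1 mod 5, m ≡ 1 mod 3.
M = 5 × 3 = 15. M₁ = 3, y₁ ≡ 2 mod 5. M₂ = 5, y₂ ≡ 2 mod 3. m = 1×3×2 + 1×5×2 ≡ 1 mod 15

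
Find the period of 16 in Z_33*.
Powers of 16 mod 33: 16^1≡16, 16^2≡25, 16^3≡4, 16^4≡31, 16^5≡1. Order = 5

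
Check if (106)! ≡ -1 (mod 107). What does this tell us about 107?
(106)! mod 107 = 106. Since this equals -1 (mod 107), Wilson confirms 107 is prime.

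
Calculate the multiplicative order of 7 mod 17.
Powers of 7 mod 17: 7^1≡7, 7^2≡15, 7^3≡3, 7^4≡4, 7^5≡11, 7^6≡9, 7^7≡12, 7^8≡16, 7^9≡10, 7^10≡2, 7^11≡14, 7^12≡13, 7^13≡6, 7^14≡8, 7^15≡5, 7^16≡1. ord_17(7) = 16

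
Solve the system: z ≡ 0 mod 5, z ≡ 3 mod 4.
M = 5 × 4 = 20. M₁ = 4, y₁ ≡ 4 mod 5. M₂ = 5, y₂ ≡ 1 mod 4. z = 0×4×4 + 3×5×1 ≡ 15 mod 20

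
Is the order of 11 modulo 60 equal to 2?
Powers of 11 mod 60: 11^1≡11, 11^2≡1. First k with 11^k≡1 is k=2. Yes, ord_60(11) = 2.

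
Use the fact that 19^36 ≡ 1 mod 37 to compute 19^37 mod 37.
By Fermat: 19^{36} ≡ 1 mod 37. So 19^{37} = 19^{36} · 19^{1} ≡ 19^{1} ≡ 19 mod 37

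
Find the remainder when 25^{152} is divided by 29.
By Fermat: 25^{28} ≡ 1 (mod 29). 152 = 5×28 + 12. So 25^{152} ≡ 25^{12} ≡ 20 (mod 29)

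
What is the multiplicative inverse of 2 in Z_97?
Since 97 is prime, by Fermat 2^(-1) ≡ 2^{95} ≡ 49 (mod 97). Verify: 2 × 49 = 98 ≡ 1 (mod 97)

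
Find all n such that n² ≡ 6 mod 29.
The square roots of 6 mod 29 are 8 and 21. Verify: 8² = 64 ≡ 6 mod 29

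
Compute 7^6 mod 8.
By repeated squaring (mod 8): 7^{1}≡7, 7^{2}≡1, 7^{4}≡1. Then 7^{6} = 7^{4+2} ≡ 1 × 1 ≡ 1 (mod 8)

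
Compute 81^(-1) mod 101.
Since 101 is prime, by Fermat 81^(-1) ≡ 81^{99} ≡ 5 mod 101. Verify: 81 × 5 = 405 ≡ 1 mod 101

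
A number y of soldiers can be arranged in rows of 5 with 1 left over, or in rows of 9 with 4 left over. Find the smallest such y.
M = 5 × 9 = 45. M₁ = 9, y₁ ≡ 4 (mod 5). M₂ = 5, y₂ ≡ 2 (mod 9). y = 1×9×4 + 4×5×2 ≡ 31 (mod 45)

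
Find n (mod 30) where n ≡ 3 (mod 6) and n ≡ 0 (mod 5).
M = 6 × 5 = 30. M₁ = 5, y₁ ≡ 5 (mod 6). M₂ = 6, y₂ ≡ 1 (mod 5). n = 3×5×5 + 0×6×1 ≡ 15 (mod 30)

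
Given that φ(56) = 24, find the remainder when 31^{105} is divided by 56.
By Euler: 31^{24} ≡ 1 mod 56 since gcd(31, 56) = 1. 105 = 4×24 + 9. So 31^{105} ≡ 31^{9} ≡ 55 mod 56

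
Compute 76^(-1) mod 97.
Since 97 is prime, by Fermat 76^(-1) ≡ 76^{95} ≡ 60 mod 97. Verify: 76 × 60 = 4560 ≡ 1 mod 97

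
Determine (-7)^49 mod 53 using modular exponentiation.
By repeated squaring mod 53: (-7)^{1}≡46, (-7)^{2}≡49, (-7)^{4}≡16, (-7)^{8}≡44, (-7)^{16}≡28, (-7)^{32}≡42. Then (-7)^{49} = (-7)^{32+16+1} ≡ 42 × 28 × 46 ≡ 36 mod 53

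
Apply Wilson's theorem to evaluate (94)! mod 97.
(96)! = (94)! × (95) × (96) ≡ -1 mod 97. So (94)! ≡ -1 × [(96)(95)]^(-1) ≡ 48 mod 97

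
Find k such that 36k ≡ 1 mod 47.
Since 47 is prime, by Fermat 36^(-1) ≡ 36^{45} ≡ 17 mod 47. Verify: 36 × 17 = 612 ≡ 1 mod 47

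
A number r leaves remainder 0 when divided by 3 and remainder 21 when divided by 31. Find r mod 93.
M = 3 × 31 = 93. M₁ = 31, y₁ ≡ 1 mod 3. M₂ = 3, y₂ ≡ 21 mod 31. r = 0×31×1 + 21×3×21 ≡ 21 mod 93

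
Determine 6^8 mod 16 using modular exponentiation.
By repeated squaring mod 16: 6^{1}≡6, 6^{2}≡4, 6^{4}≡0, 6^{8}≡0. So 6^{8} ≡ 0 mod 16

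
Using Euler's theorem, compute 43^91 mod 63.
By Euler: 43^{36} ≡ 1 (mod 63) since gcd(43, 63) = 1. 91 = 2×36 + 19. So 43^{91} ≡ 43^{19} ≡ 43 (mod 63)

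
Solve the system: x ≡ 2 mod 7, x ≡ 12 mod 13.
M = 7 × 13 = 91. M₁ = 13, y₁ ≡ 6 mod 7. M₂ = 7, y₂ ≡ 2 mod 13. x = 2×13×6 + 12×7×2 ≡ 51 mod 91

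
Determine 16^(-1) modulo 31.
Since 31 is prime, by Fermat 16^(-1) ≡ 16^{29} ≡ 2 mod 31. Verify: 16 × 2 = 32 ≡ 1 mod 31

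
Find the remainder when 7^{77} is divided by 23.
By Fermat: 7^{22} ≡ 1 (mod 23). 77 = 3×22 + 11. So 7^{77} ≡ 7^{11} ≡ 22 (mod 23)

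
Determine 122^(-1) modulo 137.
Since 137 is prime, by Fermat 122^(-1) ≡ 122^{135} ≡ 73 mod 137. Verify: 122 × 73 = 8906 ≡ 1 mod 137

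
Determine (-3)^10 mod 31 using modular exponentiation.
By repeated squaring (mod 31): (-3)^{1}≡28, (-3)^{2}≡9, (-3)^{4}≡19, (-3)^{8}≡20. Then (-3)^{10} = (-3)^{8+2} ≡ 20 × 9 ≡ 25 (mod 31)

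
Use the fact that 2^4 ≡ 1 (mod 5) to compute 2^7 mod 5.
By Fermat: 2^{4} ≡ 1 (mod 5). So 2^{7} = 2^{4} · 2^{3} ≡ 2^{3} ≡ 3 (mod 5)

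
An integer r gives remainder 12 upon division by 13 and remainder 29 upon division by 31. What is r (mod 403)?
M = 13 × 31 = 403. M₁ = 31, y₁ ≡ 8 (mod 13). M₂ = 13, y₂ ≡ 12 (mod 31). r = 12×31×8 + 29×13×12 ≡ 246 (mod 403)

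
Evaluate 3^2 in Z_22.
3^{2} = 9 ≡ 9 (mod 22)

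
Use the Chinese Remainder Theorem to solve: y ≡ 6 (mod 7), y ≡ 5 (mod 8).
M = 7 × 8 = 56. M₁ = 8, y₁ ≡ 1 (mod 7). M₂ = 7, y₂ ≡ 7 (mod 8). y = 6×8×1 + 5×7×7 ≡ 13 (mod 56)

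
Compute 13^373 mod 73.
Using Fermat: 13^{72} ≡ 1 mod 73. 373 ≡ 13 mod 72. So 13^{373} ≡ 13^{13} ≡ 42 mod 73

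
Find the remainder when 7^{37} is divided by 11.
By Fermat: 7^{10} ≡ 1 (mod 11). 37 = 3×10 + 7. So 7^{37} ≡ 7^{7} ≡ 6 (mod 11)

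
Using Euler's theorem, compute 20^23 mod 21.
By Euler: 20^{12} ≡ 1 (mod 21) since gcd(20, 21) = 1. 23 = 1×12 + 11. So 20^{23} ≡ 20^{11} ≡ 20 (mod 21)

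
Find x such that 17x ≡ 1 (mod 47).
Since 47 is prime, by Fermat 17^(-1) ≡ 17^{45} ≡ 36 (mod 47). Verify: 17 × 36 = 612 ≡ 1 (mod 47)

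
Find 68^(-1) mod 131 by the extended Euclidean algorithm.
Extended GCD: 68(-52) + 131(27) = 1. So 68^(-1) ≡ -52 ≡ 79 mod 131. Verify: 68 × 79 = 5372 ≡ 1 mod 131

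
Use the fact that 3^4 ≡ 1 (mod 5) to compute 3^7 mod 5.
By Fermat: 3^{4} ≡ 1 (mod 5). So 3^{7} = 3^{4} · 3^{3} ≡ 3^{3} ≡ 2 (mod 5)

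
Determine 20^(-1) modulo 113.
Since 113 is prime, by Fermat 20^(-1) ≡ 20^{111} ≡ 17 mod 113. Verify: 20 × 17 = 340 ≡ 1 mod 113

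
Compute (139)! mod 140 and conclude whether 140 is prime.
(139)! mod 140 = 0. Since 0 ≢ -1 (mod 140), 140 is not prime.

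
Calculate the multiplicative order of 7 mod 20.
Powers of 7 mod 20: 7^1≡7, 7^2≡9, 7^3≡3, 7^4≡1. ord_20(7) = 4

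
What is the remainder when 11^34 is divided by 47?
By repeated squaring mod 47: 11^{1}≡11, 11^{2}≡27, 11^{4}≡24, 11^{8}≡12, 11^{16}≡3, 11^{32}≡9. Then 11^{34} = 11^{32+2} ≡ 9 × 27 ≡ 8 mod 47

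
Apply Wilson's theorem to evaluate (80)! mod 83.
(82)! = (80)! × (81) × (82) ≡ -1 (mod 83). So (80)! ≡ -1 × [(82)(81)]^(-1) ≡ 41 (mod 83)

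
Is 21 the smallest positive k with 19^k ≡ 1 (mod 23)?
Powers of 19 mod 23: 19^1≡19, 19^2≡16, 19^3≡5, 19^4≡3, 19^5≡11, 19^6≡2, 19^7≡15, 19^8≡9, 19^9≡10, 19^10≡6, 19^11≡22, 19^12≡4, 19^13≡7, 19^14≡18, 19^15≡20, 19^16≡12, 19^17≡21, 19^18≡8, 19^19≡14, 19^20≡13, 19^21≡17, 19^22≡1. 19^21≡17≢1, so ord ≠ 21. No, the actual order is 22.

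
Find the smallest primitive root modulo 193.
g = 5. Powers: [5, 25, 125, 46, 37, 185, 153, 186, ...] generates all 192 non-zero residues.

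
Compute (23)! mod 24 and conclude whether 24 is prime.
(23)! mod 24 = 0. Since 0 ≢ -1 (mod 24), 24 is not prime.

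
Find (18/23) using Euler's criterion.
(18/23) = 18^{11} mod 23 = 1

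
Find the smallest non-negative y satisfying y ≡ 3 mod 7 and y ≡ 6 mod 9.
M = 7 × 9 = 63. M₁ = 9, y₁ ≡ 4 mod 7. M₂ = 7, y₂ ≡ 4 mod 9. y = 3×9×4 + 6×7×4 ≡ 24 mod 63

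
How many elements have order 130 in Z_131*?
Number of primitive roots mod 131 = φ(p-1) = φ(130) = 48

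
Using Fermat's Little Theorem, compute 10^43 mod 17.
By Fermat: 10^{16} ≡ 1 mod 17. 43 = 2×16 + 11. So 10^{43} ≡ 10^{11} ≡ 3 mod 17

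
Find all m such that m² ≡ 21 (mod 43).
The square roots of 21 mod 43 are 35 and 8. Verify: 35² = 1225 ≡ 21 (mod 43)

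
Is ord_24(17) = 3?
Powers of 17 mod 24: 17^1≡17, 17^2≡1. Already 17^2≡1, so the order is 2 < 3. No, the actual order is 2.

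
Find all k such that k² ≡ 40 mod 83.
The square roots of 40 mod 83 are 17 and 66. Verify: 17² = 289 ≡ 40 mod 83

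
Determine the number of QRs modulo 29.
For prime 29, there are (p-1)/2 = (29-1)/2 = 14 quadratic residues (excluding 0).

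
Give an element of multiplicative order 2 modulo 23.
22 has order 2 mod 23 since 22^{2} ≡ 1 mod 23 and no smaller power works.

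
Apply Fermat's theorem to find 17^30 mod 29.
By Fermat: 17^{28} ≡ 1 mod 29. So 17^{30} = 17^{28} · 17^{2} ≡ 17^{2} ≡ 28 mod 29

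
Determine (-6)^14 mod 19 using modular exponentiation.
By repeated squaring (mod 19): (-6)^{1}≡13, (-6)^{2}≡17, (-6)^{4}≡4, (-6)^{8}≡16. Then (-6)^{14} = (-6)^{8+4+2} ≡ 16 × 4 × 17 ≡ 5 (mod 19)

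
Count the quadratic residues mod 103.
The squaring map on Z_103* is 2-to-1, so there are (102)/2 = 51 QRs.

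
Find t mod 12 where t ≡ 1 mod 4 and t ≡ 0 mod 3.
M = 4 × 3 = 12. M₁ = 3, y₁ ≡ 3 mod 4. M₂ = 4, y₂ ≡ 1 mod 3. t = 1×3×3 + 0×4×1 ≡ 9 mod 12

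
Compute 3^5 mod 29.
By repeated squaring mod 29: 3^{1}≡3, 3^{2}≡9, 3^{4}≡23. Then 3^{5} = 3^{4+1} ≡ 23 × 3 ≡ 11 mod 29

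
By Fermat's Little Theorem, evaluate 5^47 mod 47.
By Fermat: 5^{46} ≡ 1 (mod 47). So 5^{47} = 5^{46} · 5^{1} ≡ 5^{1} ≡ 5 (mod 47)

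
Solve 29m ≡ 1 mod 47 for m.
Since 47 is prime, by Fermat 29^(-1) ≡ 29^{45} ≡ 13 mod 47. Verify: 29 × 13 = 377 ≡ 1 mod 47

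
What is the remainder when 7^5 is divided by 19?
By repeated squaring mod 19: 7^{1}≡7, 7^{2}≡11, 7^{4}≡7. Then 7^{5} = 7^{4+1} ≡ 7 × 7 ≡ 11 mod 19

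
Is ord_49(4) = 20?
Powers of 4 mod 49: 4^1≡4, 4^2≡16, 4^3≡15, 4^4≡11, 4^5≡44, 4^6≡29, 4^7≡18, 4^8≡23, 4^9≡43, 4^10≡25, 4^11≡2, 4^12≡8, 4^13≡32, 4^14≡30, 4^15≡22, 4^16≡39, 4^17≡9, 4^18≡36, 4^19≡46, 4^20≡37, 4^21≡1. 4^20≡37≢1, so ord ≠ 20. No, the actual order is 21.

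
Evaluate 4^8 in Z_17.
By repeated squaring mod 17: 4^{1}≡4, 4^{2}≡16, 4^{4}≡1, 4^{8}≡1. So 4^{8} ≡ 1 mod 17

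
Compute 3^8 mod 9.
By repeated squaring mod 9: 3^{1}≡3, 3^{2}≡0, 3^{4}≡0, 3^{8}≡0. So 3^{8} ≡ 0 mod 9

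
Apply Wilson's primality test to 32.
(31)! mod 32 = 0. Since 0 ≢ -1 (mod 32), 32 is not prime.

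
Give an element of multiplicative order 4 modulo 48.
5 has order 4 mod 48 since 5^{4} ≡ 1 mod 48 and no smaller power works.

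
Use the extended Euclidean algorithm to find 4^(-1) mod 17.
Extended GCD: 4(-4) + 17(1) = 1. So 4^(-1) ≡ -4 ≡ 13 (mod 17). Verify: 4 × 13 = 52 ≡ 1 (mod 17)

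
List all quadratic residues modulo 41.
Quadratic residues modulo 41: {1, 2, 4, 5, 8, 9, 10, 16, 18, 20, 21, 23, 25, 31, 32, 33, 36, 37, 39, 40}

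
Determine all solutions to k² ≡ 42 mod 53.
The square roots of 42 mod 53 are 28 and 25. Verify: 28² = 784 ≡ 42 mod 53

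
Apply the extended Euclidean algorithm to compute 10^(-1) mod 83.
Extended GCD: 10(25) + 83(-3) = 1. So 10^(-1) ≡ 25 (mod 83). Verify: 10 × 25 = 250 ≡ 1 (mod 83)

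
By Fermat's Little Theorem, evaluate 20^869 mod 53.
By Fermat: 20^{52} ≡ 1 (mod 53). 869 ≡ 37 (mod 52). So 20^{869} ≡ 20^{37} ≡ 41 (mod 53)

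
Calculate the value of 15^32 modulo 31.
Using Fermat: 15^{30} ≡ 1 (mod 31). 32 ≡ 2 (mod 30). So 15^{32} ≡ 15^{2} ≡ 8 (mod 31)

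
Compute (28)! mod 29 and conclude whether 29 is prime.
(28)! mod 29 = 28. Since 28 ≡ -1 (mod 29), 29 is prime.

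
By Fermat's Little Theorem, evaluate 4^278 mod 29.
By Fermat: 4^{28} ≡ 1 (mod 29). 278 ≡ 26 (mod 28). So 4^{278} ≡ 4^{26} ≡ 20 (mod 29)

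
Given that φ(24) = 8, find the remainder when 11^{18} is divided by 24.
By Euler: 11^{8} ≡ 1 mod 24 since gcd(11, 24) = 1. 18 = 2×8 + 2. So 11^{18} ≡ 11^{2} ≡ 1 mod 24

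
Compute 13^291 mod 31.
Using Fermat: 13^{30} ≡ 1 mod 31. 291 ≡ 21 mod 30. So 13^{291} ≡ 13^{21} ≡ 15 mod 31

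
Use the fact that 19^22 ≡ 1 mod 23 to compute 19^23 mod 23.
By Fermat: 19^{22} ≡ 1 mod 23. So 19^{23} = 19^{22} · 19^{1} ≡ 19^{1} ≡ 19 mod 23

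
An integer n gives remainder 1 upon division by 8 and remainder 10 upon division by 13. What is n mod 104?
M = 8 × 13 = 104. M₁ = 13, y₁ ≡ 5 mod 8. M₂ = 8, y₂ ≡ 5 mod 13. n = 1×13×5 + 10×8×5 ≡ 49 mod 104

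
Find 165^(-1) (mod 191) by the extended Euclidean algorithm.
Extended GCD: 165(22) + 191(-19) = 1. So 165^(-1) ≡ 22 (mod 191). Verify: 165 × 22 = 3630 ≡ 1 (mod 191)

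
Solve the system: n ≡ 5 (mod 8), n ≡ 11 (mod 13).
M = 8 × 13 = 104. M₁ = 13, y₁ ≡ 5 (mod 8). M₂ = 8, y₂ ≡ 5 (mod 13). n = 5×13×5 + 11×8×5 ≡ 37 (mod 104)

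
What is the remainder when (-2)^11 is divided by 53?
By repeated squaring mod 53: (-2)^{1}≡51, (-2)^{2}≡4, (-2)^{4}≡16, (-2)^{8}≡44. Then (-2)^{11} = (-2)^{8+2+1} ≡ 44 × 4 × 51 ≡ 19 mod 53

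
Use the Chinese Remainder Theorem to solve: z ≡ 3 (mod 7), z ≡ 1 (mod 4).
M = 7 × 4 = 28. M₁ = 4, y₁ ≡ 2 (mod 7). M₂ = 7, y₂ ≡ 3 (mod 4). z = 3×4×2 + 1×7×3 ≡ 17 (mod 28)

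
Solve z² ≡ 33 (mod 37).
The square roots of 33 mod 37 are 12 and 25. Verify: 12² = 144 ≡ 33 (mod 37)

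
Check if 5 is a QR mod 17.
By Euler's criterion: 5^{8} ≡ 16 (mod 17). Since this equals -1 (≡ 16), 5 is not a QR.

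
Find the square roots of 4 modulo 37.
The square roots of 4 mod 37 are 35 and 2. Verify: 35² = 1225 ≡ 4 mod 37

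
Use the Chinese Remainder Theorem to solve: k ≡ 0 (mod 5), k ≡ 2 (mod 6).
M = 5 × 6 = 30. M₁ = 6, y₁ ≡ 1 (mod 5). M₂ = 5, y₂ ≡ 5 (mod 6). k = 0×6×1 + 2×5×5 ≡ 20 (mod 30)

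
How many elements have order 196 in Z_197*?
There are φ(197-1) = φ(196) = 84 primitive roots modulo 197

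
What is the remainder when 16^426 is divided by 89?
Using Fermat: 16^{88} ≡ 1 (mod 89). 426 ≡ 74 (mod 88). So 16^{426} ≡ 16^{74} ≡ 45 (mod 89)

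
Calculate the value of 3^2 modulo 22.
3^{2} = 9 ≡ 9 (mod 22)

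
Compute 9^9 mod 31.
By repeated squaring mod 31: 9^{1}≡9, 9^{2}≡19, 9^{4}≡20, 9^{8}≡28. Then 9^{9} = 9^{8+1} ≡ 28 × 9 ≡ 4 mod 31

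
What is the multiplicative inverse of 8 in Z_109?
Since 109 is prime, by Fermat 8^(-1) ≡ 8^{107} ≡ 41 (mod 109). Verify: 8 × 41 = 328 ≡ 1 (mod 109)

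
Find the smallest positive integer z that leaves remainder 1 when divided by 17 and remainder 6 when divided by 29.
M = 17 × 29 = 493. M₁ = 29, y₁ ≡ 10 (mod 17). M₂ = 17, y₂ ≡ 12 (mod 29). z = 1×29×10 + 6×17×12 ≡ 35 (mod 493)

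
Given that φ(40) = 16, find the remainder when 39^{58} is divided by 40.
By Euler: 39^{16} ≡ 1 (mod 40) since gcd(39, 40) = 1. 58 = 3×16 + 10. So 39^{58} ≡ 39^{10} ≡ 1 (mod 40)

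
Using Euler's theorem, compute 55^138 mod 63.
By Euler: 55^{36} ≡ 1 mod 63 since gcd(55, 63) = 1. 138 = 3×36 + 30. So 55^{138} ≡ 55^{30} ≡ 1 mod 63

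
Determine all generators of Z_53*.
There are φ(52) = 24 primitive roots mod 53: {2, 3, 5, 8, 12, 14, 18, 19, 20, 21, 22, 26, 27, 31, 32, 33, 34, 35, 39, 41, 45, 48, 50, 51}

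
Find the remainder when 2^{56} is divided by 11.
By Fermat: 2^{10} ≡ 1 mod 11. 56 = 5×10 + 6. So 2^{56} ≡ 2^{6} ≡ 9 mod 11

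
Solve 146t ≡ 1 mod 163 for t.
Since 163 is prime, by Fermat 146^(-1) ≡ 146^{161} ≡ 115 mod 163. Verify: 146 × 115 = 16790 ≡ 1 mod 163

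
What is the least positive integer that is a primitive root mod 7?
g = 3. For each prime q|6: 3^{3}≡6, 3^{2}≡2, none ≡ 1, so ord_7(3) = 6 and 3 is a primitive root.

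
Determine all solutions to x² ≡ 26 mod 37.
The square roots of 26 mod 37 are 10 and 27. Verify: 10² = 100 ≡ 26 mod 37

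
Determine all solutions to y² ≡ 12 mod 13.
The square roots of 12 mod 13 are 8 and 5. Verify: 8² = 64 ≡ 12 mod 13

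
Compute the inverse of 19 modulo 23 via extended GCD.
Extended GCD: 19(-6) + 23(5) = 1. So 19^(-1) ≡ -6 ≡ 17 (mod 23). Verify: 19 × 17 = 323 ≡ 1 (mod 23)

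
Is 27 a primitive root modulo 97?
27^{16} ≡ 1 (mod 97) and 16 < 96, so ord_97(27) = 16 ≠ 96 and 27 is not a primitive root.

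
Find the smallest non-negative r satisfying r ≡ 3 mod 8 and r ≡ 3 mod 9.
M = 8 × 9 = 72. M₁ = 9, y₁ ≡ 1 mod 8. M₂ = 8, y₂ ≡ 8 mod 9. r = 3×9×1 + 3×8×8 ≡ 3 mod 72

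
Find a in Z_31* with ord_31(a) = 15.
7 has order 15 mod 31 since 7^{15} ≡ 1 (mod 31) and no smaller power works.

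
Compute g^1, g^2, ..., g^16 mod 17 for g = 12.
12^1, 12^2, ..., 12^{16} mod 17: [12, 8, 11, 13, 3, 2, 7, 16, 5, 9, 6, 4, 14, 15, 10, 1]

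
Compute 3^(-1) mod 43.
Since 43 is prime, by Fermat 3^(-1) ≡ 3^{41} ≡ 29 mod 43. Verify: 3 × 29 = 87 ≡ 1 mod 43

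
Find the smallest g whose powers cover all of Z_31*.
g = 3. Powers: [3, 9, 27, 19, 26, 16, 17, 20, 29, ...] generates all 30 non-zero residues.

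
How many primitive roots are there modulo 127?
A prime p has φ(p-1) primitive roots; here φ(126) = 36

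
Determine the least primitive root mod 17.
g = 3. Powers: [3, 9, 10, 13, 5, 15, ...] generates all 16 non-zero residues.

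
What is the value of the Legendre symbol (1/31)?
(1/31) = 1^{15} mod 31 = 1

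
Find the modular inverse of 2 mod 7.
Since 7 is prime, by Fermat 2^(-1) ≡ 2^{5} ≡ 4 mod 7. Verify: 2 × 4 = 8 ≡ 1 mod 7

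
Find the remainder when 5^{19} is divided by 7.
By Fermat: 5^{6} ≡ 1 mod 7. 19 = 3×6 + 1. So 5^{19} ≡ 5^{1} ≡ 5 mod 7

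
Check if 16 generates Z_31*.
16^{5} ≡ 1 mod 31 and 5 < 30, so ord_31(16) = 5 ≠ 30 and 16 is not a primitive root.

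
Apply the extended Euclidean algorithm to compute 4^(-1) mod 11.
Extended GCD: 4(3) + 11(-1) = 1. So 4^(-1) ≡ 3 (mod 11). Verify: 4 × 3 = 12 ≡ 1 (mod 11)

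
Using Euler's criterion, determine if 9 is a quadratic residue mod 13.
By Euler's criterion: 9^{6} ≡ 1 (mod 13). Since this equals 1, 9 is a QR.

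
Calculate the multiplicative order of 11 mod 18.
Powers of 11 mod 18: 11^1≡11, 11^2≡13, 11^3≡17, 11^4≡7, 11^5≡5, 11^6≡1. ord_18(11) = 6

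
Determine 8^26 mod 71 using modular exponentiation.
By repeated squaring (mod 71): 8^{1}≡8, 8^{2}≡64, 8^{4}≡49, 8^{8}≡58, 8^{16}≡27. Then 8^{26} = 8^{16+8+2} ≡ 27 × 58 × 64 ≡ 43 (mod 71)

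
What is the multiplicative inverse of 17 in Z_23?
Since 23 is prime, by Fermat 17^(-1) ≡ 17^{21} ≡ 19 (mod 23). Verify: 17 × 19 = 323 ≡ 1 (mod 23)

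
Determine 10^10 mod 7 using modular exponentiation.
Using Fermat: 10^{6} ≡ 1 mod 7. 10 ≡ 4 mod 6. So 10^{10} ≡ 10^{4} ≡ 4 mod 7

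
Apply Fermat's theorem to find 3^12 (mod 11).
By Fermat: 3^{10} ≡ 1 (mod 11). So 3^{12} = 3^{10} · 3^{2} ≡ 3^{2} ≡ 9 (mod 11)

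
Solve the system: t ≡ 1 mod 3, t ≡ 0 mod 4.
M = 3 × 4 = 12. M₁ = 4, y₁ ≡ 1 mod 3. M₂ = 3, y₂ ≡ 3 mod 4. t = 1×4×1 + 0×3×3 ≡ 4 mod 12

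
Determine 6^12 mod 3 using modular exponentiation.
By repeated squaring (mod 3): 6^{1}≡0, 6^{2}≡0, 6^{4}≡0, 6^{8}≡0. Then 6^{12} = 6^{8+4} ≡ 0 × 0 ≡ 0 (mod 3)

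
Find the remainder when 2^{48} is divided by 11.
By Fermat: 2^{10} ≡ 1 (mod 11). 48 = 4×10 + 8. So 2^{48} ≡ 2^{8} ≡ 3 (mod 11)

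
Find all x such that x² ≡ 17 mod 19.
The square roots of 17 mod 19 are 6 and 13. Verify: 6² = 36 ≡ 17 mod 19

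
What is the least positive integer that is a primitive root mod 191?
g = 19. For each prime q|190: 19^{95}≡190, 19^{38}≡39, 19^{10}≡52, none ≡ 1, so ord_191(19) = 190 and 19 is a primitive root.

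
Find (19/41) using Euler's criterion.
(19/41) = 19^{20} mod 41 = -1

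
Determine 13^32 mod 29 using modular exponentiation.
Using Fermat: 13^{28} ≡ 1 mod 29. 32 ≡ 4 mod 28. So 13^{32} ≡ 13^{4} ≡ 25 mod 29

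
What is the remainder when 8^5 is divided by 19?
By repeated squaring (mod 19): 8^{1}≡8, 8^{2}≡7, 8^{4}≡11. Then 8^{5} = 8^{4+1} ≡ 11 × 8 ≡ 12 (mod 19)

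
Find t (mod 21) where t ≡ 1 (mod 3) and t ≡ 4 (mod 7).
M = 3 × 7 = 21. M₁ = 7, y₁ ≡ 1 (mod 3). M₂ = 3, y₂ ≡ 5 (mod 7). t = 1×7×1 + 4×3×5 ≡ 4 (mod 21)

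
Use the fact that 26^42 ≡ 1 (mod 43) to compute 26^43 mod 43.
By Fermat: 26^{42} ≡ 1 (mod 43). So 26^{43} = 26^{42} · 26^{1} ≡ 26^{1} ≡ 26 (mod 43)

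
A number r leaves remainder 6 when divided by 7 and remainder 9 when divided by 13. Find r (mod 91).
M = 7 × 13 = 91. M₁ = 13, y₁ ≡ 6 (mod 7). M₂ = 7, y₂ ≡ 2 (mod 13). r = 6×13×6 + 9×7×2 ≡ 48 (mod 91)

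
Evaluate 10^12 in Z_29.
By repeated squaring mod 29: 10^{1}≡10, 10^{2}≡13, 10^{4}≡24, 10^{8}≡25. Then 10^{12} = 10^{8+4} ≡ 25 × 24 ≡ 20 mod 29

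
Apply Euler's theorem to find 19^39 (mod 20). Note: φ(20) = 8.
By Euler: 19^{8} ≡ 1 (mod 20) since gcd(19, 20) = 1. 39 = 4×8 + 7. So 19^{39} ≡ 19^{7} ≡ 19 (mod 20)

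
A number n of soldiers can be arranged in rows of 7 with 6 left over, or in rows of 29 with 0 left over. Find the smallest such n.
M = 7 × 29 = 203. M₁ = 29, y₁ ≡ 1 (mod 7). M₂ = 7, y₂ ≡ 25 (mod 29). n = 6×29×1 + 0×7×25 ≡ 174 (mod 203)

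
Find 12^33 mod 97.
By repeated squaring mod 97: 12^{1}≡12, 12^{2}≡47, 12^{4}≡75, 12^{8}≡96, 12^{16}≡1, 12^{32}≡1. Then 12^{33} = 12^{32+1} ≡ 1 × 12 ≡ 12 mod 97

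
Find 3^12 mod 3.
By repeated squaring mod 3: 3^{1}≡0, 3^{2}≡0, 3^{4}≡0, 3^{8}≡0. Then 3^{12} = 3^{8+4} ≡ 0 × 0 ≡ 0 mod 3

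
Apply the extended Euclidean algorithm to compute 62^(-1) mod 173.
Extended GCD: 62(-53) + 173(19) = 1. So 62^(-1) ≡ -53 ≡ 120 mod 173. Verify: 62 × 120 = 7440 ≡ 1 mod 173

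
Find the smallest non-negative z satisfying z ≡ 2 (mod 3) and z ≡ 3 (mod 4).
M = 3 × 4 = 12. M₁ = 4, y₁ ≡ 1 (mod 3). M₂ = 3, y₂ ≡ 3 (mod 4). z = 2×4×1 + 3×3×3 ≡ 11 (mod 12)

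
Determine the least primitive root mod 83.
g = 2. Powers: [2, 4, 8, 16, 32, 64, ...] generates all 82 non-zero residues.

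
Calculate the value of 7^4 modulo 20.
7^{4} = 2401 ≡ 1 mod 20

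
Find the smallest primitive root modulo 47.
g = 5. For each prime q|46: 5^{23}≡46, 5^{2}≡25, none ≡ 1, so ord_47(5) = 46 and 5 is a primitive root.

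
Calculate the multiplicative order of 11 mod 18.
Powers of 11 mod 18: 11^1≡11, 11^2≡13, 11^3≡17, 11^4≡7, 11^5≡5, 11^6≡1. ord_18(11) = 6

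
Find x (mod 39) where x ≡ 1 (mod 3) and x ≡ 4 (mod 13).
M = 3 × 13 = 39. M₁ = 13, y₁ ≡ 1 (mod 3). M₂ = 3, y₂ ≡ 9 (mod 13). x = 1×13×1 + 4×3×9 ≡ 4 (mod 39)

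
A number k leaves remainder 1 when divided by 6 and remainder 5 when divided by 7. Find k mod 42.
M = 6 × 7 = 42. M₁ = 7, y₁ ≡ 1 mod 6. M₂ = 6, y₂ ≡ 6 mod 7. k = 1×7×1 + 5×6×6 ≡ 19 mod 42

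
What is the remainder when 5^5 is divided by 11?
By repeated squaring mod 11: 5^{1}≡5, 5^{2}≡3, 5^{4}≡9. Then 5^{5} = 5^{4+1} ≡ 9 × 5 ≡ 1 mod 11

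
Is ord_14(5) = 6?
Powers of 5 mod 14: 5^1≡5, 5^2≡11, 5^3≡13, 5^4≡9, 5^5≡3, 5^6≡1. First k with 5^k≡1 is k=6. Yes, ord_14(5) = 6.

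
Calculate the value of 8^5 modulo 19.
By repeated squaring mod 19: 8^{1}≡8, 8^{2}≡7, 8^{4}≡11. Then 8^{5} = 8^{4+1} ≡ 11 × 8 ≡ 12 mod 19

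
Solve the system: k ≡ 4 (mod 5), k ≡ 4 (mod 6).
M = 5 × 6 = 30. M₁ = 6, y₁ ≡ 1 (mod 5). M₂ = 5, y₂ ≡ 5 (mod 6). k = 4×6×1 + 4×5×5 ≡ 4 (mod 30)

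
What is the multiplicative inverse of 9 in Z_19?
Since 19 is prime, by Fermat 9^(-1) ≡ 9^{17} ≡ 17 mod 19. Verify: 9 × 17 = 153 ≡ 1 mod 19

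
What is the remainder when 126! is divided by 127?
By Wilson's theorem, (126)! ≡ -1 ≡ 126 mod 127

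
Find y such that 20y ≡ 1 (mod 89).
Since 89 is prime, by Fermat 20^(-1) ≡ 20^{87} ≡ 49 (mod 89). Verify: 20 × 49 = 980 ≡ 1 (mod 89)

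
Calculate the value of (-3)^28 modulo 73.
By repeated squaring (mod 73): (-3)^{1}≡70, (-3)^{2}≡9, (-3)^{4}≡8, (-3)^{8}≡64, (-3)^{16}≡8. Then (-3)^{28} = (-3)^{16+8+4} ≡ 8 × 64 × 8 ≡ 8 (mod 73)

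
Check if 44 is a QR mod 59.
By Euler's criterion: 44^{29} ≡ 58 mod 59. Since this equals -1 (≡ 58), 44 is not a QR.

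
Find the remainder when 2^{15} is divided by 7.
By Fermat: 2^{6} ≡ 1 (mod 7). 15 = 2×6 + 3. So 2^{15} ≡ 2^{3} ≡ 1 (mod 7)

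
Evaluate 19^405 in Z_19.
By repeated squaring mod 19: 19^{1}≡0, 19^{2}≡0, 19^{4}≡0, 19^{8}≡0, 19^{16}≡0, 19^{32}≡0, 19^{64}≡0, 19^{128}≡0, 19^{256}≡0. Then 19^{405} = 19^{256+128+16+4+1} ≡ 0 × 0 × 0 × 0 × 0 ≡ 0 mod 19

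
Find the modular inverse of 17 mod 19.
Since 19 is prime, by Fermat 17^(-1) ≡ 17^{17} ≡ 9 (mod 19). Verify: 17 × 9 = 153 ≡ 1 (mod 19)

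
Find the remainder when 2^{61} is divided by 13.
By Fermat: 2^{12} ≡ 1 (mod 13). 61 = 5×12 + 1. So 2^{61} ≡ 2^{1} ≡ 2 (mod 13)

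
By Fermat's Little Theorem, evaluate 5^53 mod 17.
By Fermat: 5^{16} ≡ 1 mod 17. 53 = 3×16 + 5. So 5^{53} ≡ 5^{5} ≡ 14 mod 17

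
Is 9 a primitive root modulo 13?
9^{3} ≡ 1 mod 13 and 3 < 12, so ord_13(9) = 3 ≠ 12 and 9 is not a primitive root.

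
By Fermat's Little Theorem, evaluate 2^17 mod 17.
By Fermat: 2^{16} ≡ 1 mod 17. So 2^{17} = 2^{16} · 2^{1} ≡ 2^{1} ≡ 2 mod 17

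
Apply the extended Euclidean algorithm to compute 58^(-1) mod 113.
Extended GCD: 58(-37) + 113(19) = 1. So 58^(-1) ≡ -37 ≡ 76 mod 113. Verify: 58 × 76 = 4408 ≡ 1 mod 113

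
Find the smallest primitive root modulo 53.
g = 2. Powers: [2, 4, 8, 16, 32, 11, 22, ...] generates all 52 non-zero residues.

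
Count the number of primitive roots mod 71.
There are φ(71-1) = φ(70) = 24 primitive roots modulo 71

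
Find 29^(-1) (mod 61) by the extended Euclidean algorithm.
Extended GCD: 29(-21) + 61(10) = 1. So 29^(-1) ≡ -21 ≡ 40 (mod 61). Verify: 29 × 40 = 1160 ≡ 1 (mod 61)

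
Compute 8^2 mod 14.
8^{2} = 64 ≡ 8 mod 14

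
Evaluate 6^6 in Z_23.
By repeated squaring (mod 23): 6^{1}≡6, 6^{2}≡13, 6^{4}≡8. Then 6^{6} = 6^{4+2} ≡ 8 × 13 ≡ 12 (mod 23)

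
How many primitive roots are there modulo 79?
There are φ(79-1) = φ(78) = 24 primitive roots modulo 79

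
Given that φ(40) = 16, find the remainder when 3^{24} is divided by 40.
By Euler: 3^{16} ≡ 1 mod 40 since gcd(3, 40) = 1. 24 = 1×16 + 8. So 3^{24} ≡ 3^{8} ≡ 1 mod 40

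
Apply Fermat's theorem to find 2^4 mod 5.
By Fermat's Little Theorem, 2^{4} ≡ 1 mod 5 since 5 is prime and gcd(2, 5) = 1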